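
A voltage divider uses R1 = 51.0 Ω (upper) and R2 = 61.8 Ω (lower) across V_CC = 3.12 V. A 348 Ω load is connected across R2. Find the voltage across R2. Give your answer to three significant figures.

R2 ‖ R_L = (61.8 × 348)/(61.8 + 348) = 52.48 Ω.
Then V_out = V_CC · R2'/(R1 + R2') = 3.12 × 52.48/103.5 = 1.582 V.

V_out ≈ 1.58 V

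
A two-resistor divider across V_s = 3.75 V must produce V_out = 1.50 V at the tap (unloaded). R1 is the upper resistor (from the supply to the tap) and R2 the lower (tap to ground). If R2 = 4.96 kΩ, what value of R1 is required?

R1 ≈ 7.44 kΩ

V_out/V_s = R2/(R1+R2) = 0.4000.
R1 = R2·(1/k − 1) = 4.96 × 1.500 = 7.440 kΩ.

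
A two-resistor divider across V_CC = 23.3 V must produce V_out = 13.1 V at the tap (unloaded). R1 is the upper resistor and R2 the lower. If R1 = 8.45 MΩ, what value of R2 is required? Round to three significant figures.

R2 ≈ 10.9 MΩ

The divider ratio is R2/(R1+R2) = 13.1/23.3 = 0.5622.
R2 = R1 · 0.5622/(1 − 0.5622) = 10.85 MΩ.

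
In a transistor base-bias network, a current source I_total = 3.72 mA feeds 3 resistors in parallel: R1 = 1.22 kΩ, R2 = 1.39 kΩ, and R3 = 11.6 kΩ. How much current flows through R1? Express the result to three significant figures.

ΣG = 1/1.22 + 1/1.39 + 1/11.6 = 1.625.
By the current-divider rule, I = I_total · G_k/ΣG = 3.72 × 0.5043 = 1.876 mA.

I ≈ 1.88 mA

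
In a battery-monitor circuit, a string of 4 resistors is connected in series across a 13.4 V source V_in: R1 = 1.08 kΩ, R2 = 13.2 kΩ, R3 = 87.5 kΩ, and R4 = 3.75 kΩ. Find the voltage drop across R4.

Series total: ΣR = 1.08 + 13.2 + 87.5 + 3.75 = 105.5 kΩ.
By the voltage-divider rule, V = 13.4 × 3.750/105.5 = 0.4762 V.

V ≈ 0.476 V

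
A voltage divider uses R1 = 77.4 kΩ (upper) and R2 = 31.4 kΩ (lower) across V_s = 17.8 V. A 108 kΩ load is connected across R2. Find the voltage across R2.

V_out ≈ 4.26 V

First combine the lower leg with the load: R2 ‖ R_L = 24.33 kΩ.
Now apply the divider: V_out = 17.8 × 0.2391 = 4.257 V.
(Unloaded it would be 5.14 V; the load pulls it down.)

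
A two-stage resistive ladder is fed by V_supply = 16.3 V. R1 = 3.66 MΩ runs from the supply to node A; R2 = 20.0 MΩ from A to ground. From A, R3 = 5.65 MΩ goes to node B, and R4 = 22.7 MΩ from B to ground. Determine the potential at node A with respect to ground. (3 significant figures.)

The second stage (R3 + R4 = 28.35 MΩ) loads node A in parallel with R2.
Effective lower resistance at A: R2 ‖ 28.35 = 11.73 MΩ.
First divider: V_A = V_supply · 11.73/(3.66 + 11.73) = 12.42 V.

V_A ≈ 12.4 V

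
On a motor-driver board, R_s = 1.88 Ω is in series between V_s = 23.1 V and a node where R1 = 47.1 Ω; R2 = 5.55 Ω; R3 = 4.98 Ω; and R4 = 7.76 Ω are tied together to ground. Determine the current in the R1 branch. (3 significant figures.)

I ≈ 0.245 A

Combine the parallel branches: R_p = (1/47.1 + 1/5.55 + 1/4.98 + 1/7.76)⁻¹ = 1.883 Ω.
Node voltage V_A = V_s · R_p/(R_s + R_p) = 23.1 × 0.5004 = 11.56 V.
I(R1) = V_A / R1 = 11.56/47.1 = 0.2454 A.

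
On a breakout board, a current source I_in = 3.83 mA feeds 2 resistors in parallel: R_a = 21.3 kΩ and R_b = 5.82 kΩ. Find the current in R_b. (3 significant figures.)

I ≈ 3.01 mA

With just two branches, the current splits inversely with resistance.
So I = 3.83 × 21.3/27.12 = 3.008 mA.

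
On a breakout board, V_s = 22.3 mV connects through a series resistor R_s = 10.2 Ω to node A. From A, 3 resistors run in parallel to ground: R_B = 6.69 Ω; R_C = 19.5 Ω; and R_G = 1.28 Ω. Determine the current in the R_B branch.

I ≈ 0.303 mA

Equivalent of the parallel group: R_p = 1.018 Ω.
V_A = 22.3 × 1.018/11.22 = 2.024 mV.
Branch current I = V_A/R_B = 2.024/6.69 = 0.3026 mA.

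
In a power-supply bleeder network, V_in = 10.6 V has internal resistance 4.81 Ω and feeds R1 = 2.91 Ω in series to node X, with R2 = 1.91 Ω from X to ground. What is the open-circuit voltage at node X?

V_th ≈ 2.10 V

R1' = 4.81 + 2.91 = 7.720 Ω (source resistance + R1).
With X open, the divider is unloaded: V_th = 10.6 × 1.91/9.630 = 2.102 V.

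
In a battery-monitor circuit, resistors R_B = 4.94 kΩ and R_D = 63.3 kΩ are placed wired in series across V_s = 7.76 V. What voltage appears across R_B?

ΣR = 4.94 + 63.3 = 68.24 kΩ.
Voltage divider: V = V_s · (4.940 / 68.24) = 7.76 × 0.07239 = 0.5618 V.

V ≈ 0.562 V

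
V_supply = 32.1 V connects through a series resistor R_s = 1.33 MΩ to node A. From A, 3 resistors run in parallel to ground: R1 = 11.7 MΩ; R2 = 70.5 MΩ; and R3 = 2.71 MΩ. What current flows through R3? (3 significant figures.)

Equivalent of the parallel group: R_p = 2.134 MΩ.
V_A by voltage divider: V_A = 32.1 × 2.134/(1.33 + 2.134) = 19.77 V.
I(R3) = V_A / R3 = 19.77/2.71 = 7.297 µA.

I ≈ 7.30 µA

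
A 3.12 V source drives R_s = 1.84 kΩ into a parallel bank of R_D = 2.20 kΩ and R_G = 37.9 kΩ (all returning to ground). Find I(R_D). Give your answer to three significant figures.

I ≈ 0.752 mA

Combine the parallel branches: R_p = (1/2.20 + 1/37.9)⁻¹ = 2.079 kΩ.
V_A = 3.12 × 2.079/3.919 = 1.655 V.
Branch current I = V_A/R_D = 1.655/2.20 = 0.7524 mA.
(Equivalently: I_total = 0.7961 mA, then current-divider fraction G_k/ΣG = 0.9451.)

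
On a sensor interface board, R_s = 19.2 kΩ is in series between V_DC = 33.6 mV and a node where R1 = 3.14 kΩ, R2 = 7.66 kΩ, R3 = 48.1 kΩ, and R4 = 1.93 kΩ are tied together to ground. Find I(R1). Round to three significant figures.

I ≈ 0.536 µA

Equivalent of the parallel group: R_p = 1.012 kΩ.
Node voltage V_A = V_DC · R_p/(R_s + R_p) = 33.6 × 0.05008 = 1.683 mV.
I(R1) = V_A / R1 = 1.683/3.14 = 0.5359 µA.
(Check via current divider: I_total = 1.662 µA; share G_k/ΣG = 0.3224 → same result.)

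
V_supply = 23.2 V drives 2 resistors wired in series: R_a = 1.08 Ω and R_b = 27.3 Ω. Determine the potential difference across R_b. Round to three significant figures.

V ≈ 22.3 V

ΣR = 1.08 + 27.3 = 28.38 Ω.
V = V_supply · R/ΣR = 23.2 × 0.9619 = 22.32 V.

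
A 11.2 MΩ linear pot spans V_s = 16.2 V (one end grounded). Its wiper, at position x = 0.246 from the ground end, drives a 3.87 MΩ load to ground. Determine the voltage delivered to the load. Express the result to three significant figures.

The pot divides into 8.445 MΩ above the wiper and 2.755 MΩ below.
(x·R_p) ‖ R_L = 1.609 MΩ.
Then V_out = V_s · 1.609/(8.445 + 1.609) = 2.593 V.

V_out ≈ 2.59 V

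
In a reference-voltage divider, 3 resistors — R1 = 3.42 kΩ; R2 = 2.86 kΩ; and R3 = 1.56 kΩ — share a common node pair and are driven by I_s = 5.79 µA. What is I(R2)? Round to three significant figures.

ΣG = 1/3.42 + 1/2.86 + 1/1.56 = 1.283.
R2 takes the fraction G_k/ΣG = 0.3497/1.283 = 0.2725, so I = 5.79 × 0.2725 = 1.578 µA.

I ≈ 1.58 µA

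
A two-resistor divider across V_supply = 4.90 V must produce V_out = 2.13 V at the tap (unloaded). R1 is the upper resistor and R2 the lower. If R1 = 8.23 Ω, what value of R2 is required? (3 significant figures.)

V_out/V_supply = R2/(R1+R2) = 0.4347.
R2 = R1 · 0.4347/(1 − 0.4347) = 6.328 Ω.

R2 ≈ 6.33 Ω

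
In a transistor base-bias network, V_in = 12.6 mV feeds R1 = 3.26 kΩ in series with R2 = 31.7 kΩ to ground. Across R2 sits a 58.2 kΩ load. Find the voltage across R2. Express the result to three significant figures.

R2 ‖ R_L = (31.7 × 58.2)/(31.7 + 58.2) = 20.52 kΩ.
Voltage divider with the loaded lower leg: V_out = 12.6 × 20.52/(3.26 + 20.52) = 12.6 × 0.8629 = 10.87 mV.

V_out ≈ 10.9 mV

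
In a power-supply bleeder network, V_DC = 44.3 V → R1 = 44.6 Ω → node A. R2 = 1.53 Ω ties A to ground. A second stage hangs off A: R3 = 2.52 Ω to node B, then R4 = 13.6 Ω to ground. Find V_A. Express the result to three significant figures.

V_A ≈ 1.35 V

Node A sees R2 in parallel with the series input of stage 2, R3 + R4 = 16.12 Ω.
Effective lower resistance at A: R2 ‖ 16.12 = 1.397 Ω.
First divider: V_A = V_DC · 1.397/(44.6 + 1.397) = 1.346 V.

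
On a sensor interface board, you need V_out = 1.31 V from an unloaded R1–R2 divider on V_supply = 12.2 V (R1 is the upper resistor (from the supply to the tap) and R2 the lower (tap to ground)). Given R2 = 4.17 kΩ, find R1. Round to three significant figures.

The divider ratio is R2/(R1+R2) = 1.31/12.2 = 0.1074.
R1 = R2·(1/k − 1) = 4.17 × 8.313 = 34.67 kΩ.

R1 ≈ 34.7 kΩ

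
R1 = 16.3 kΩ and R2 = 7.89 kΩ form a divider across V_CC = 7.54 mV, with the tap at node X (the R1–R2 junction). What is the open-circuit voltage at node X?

V_th ≈ 2.46 mV

With X open, the divider is unloaded: V_th = 7.54 × 7.89/24.19 = 2.459 mV.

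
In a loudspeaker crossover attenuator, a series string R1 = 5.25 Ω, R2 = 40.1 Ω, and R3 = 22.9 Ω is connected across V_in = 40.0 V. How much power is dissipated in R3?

P ≈ 7.87 W

The common current is I = 40.0/68.25 = 0.5861 A.
P = I²R = 0.3435 × 22.9 = 7.866 W.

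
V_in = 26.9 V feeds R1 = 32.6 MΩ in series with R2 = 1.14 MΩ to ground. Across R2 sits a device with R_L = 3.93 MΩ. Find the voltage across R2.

V_out ≈ 0.710 V

First combine the lower leg with the load: R2 ‖ R_L = 0.8837 MΩ.
Voltage divider with the loaded lower leg: V_out = 26.9 × 0.8837/(32.6 + 0.8837) = 26.9 × 0.02639 = 0.7099 V.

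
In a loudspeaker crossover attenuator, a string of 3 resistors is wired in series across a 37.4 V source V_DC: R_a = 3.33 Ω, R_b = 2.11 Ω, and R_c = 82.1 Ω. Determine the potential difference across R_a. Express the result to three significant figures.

Series total: ΣR = 3.33 + 2.11 + 82.1 = 87.54 Ω.
V = V_DC · R/ΣR = 37.4 × 0.03804 = 1.423 V.

V ≈ 1.42 V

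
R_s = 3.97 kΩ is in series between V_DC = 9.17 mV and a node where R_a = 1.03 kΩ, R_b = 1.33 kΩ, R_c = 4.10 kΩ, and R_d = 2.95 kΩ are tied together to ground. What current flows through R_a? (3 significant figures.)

I ≈ 0.877 µA

Equivalent of the parallel group: R_p = 0.4337 kΩ.
Node voltage V_A = V_DC · R_p/(R_s + R_p) = 9.17 × 0.09849 = 0.9031 mV.
I(R_a) = V_A / R_a = 0.9031/1.03 = 0.8768 µA.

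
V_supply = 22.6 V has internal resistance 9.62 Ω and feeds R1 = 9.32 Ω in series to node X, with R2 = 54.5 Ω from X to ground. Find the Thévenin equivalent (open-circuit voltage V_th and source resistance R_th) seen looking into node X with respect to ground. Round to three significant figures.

V_th ≈ 16.8 V, R_th ≈ 14.1 Ω

R1' = 9.62 + 9.32 = 18.94 Ω (source resistance + R1).
Open-circuit (no load on X): V_th = V_supply · R2/(R1' + R2) = 22.6 × 54.5/(18.94 + 54.5) = 16.77 V.
Zeroing V_supply shorts the top of R1' to ground, so R_th = R1' ‖ R2 = 14.06 Ω.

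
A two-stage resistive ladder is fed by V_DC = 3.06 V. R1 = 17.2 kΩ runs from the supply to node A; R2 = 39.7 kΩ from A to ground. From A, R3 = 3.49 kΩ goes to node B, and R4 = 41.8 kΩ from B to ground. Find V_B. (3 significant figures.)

V_B ≈ 1.56 V

The second stage (R3 + R4 = 45.29 kΩ) loads node A in parallel with R2.
Effective lower resistance at A: R2 ‖ 45.29 = 21.16 kΩ.
V_A = 3.06 × 21.16/(17.2 + 21.16) = 1.688 V.
V_B = V_A × 0.9229 = 1.558 V.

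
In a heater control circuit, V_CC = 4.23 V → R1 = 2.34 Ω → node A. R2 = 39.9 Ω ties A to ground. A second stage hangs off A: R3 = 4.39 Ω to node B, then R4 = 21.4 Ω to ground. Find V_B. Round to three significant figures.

Looking into the second stage from A: R3 + R4 = 25.79 Ω appears in parallel with R2.
Effective lower resistance at A: R2 ‖ 25.79 = 15.66 Ω.
So V_A = 4.23 × 0.8700 = 3.680 V.
V_B = V_A × 0.8298 = 3.054 V.

V_B ≈ 3.05 V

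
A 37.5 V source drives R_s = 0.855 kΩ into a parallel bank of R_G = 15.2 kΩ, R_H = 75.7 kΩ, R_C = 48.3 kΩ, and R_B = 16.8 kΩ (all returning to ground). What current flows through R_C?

Equivalent of the parallel group: R_p = 6.280 kΩ.
V_A by voltage divider: V_A = 37.5 × 6.280/(0.855 + 6.280) = 33.01 V.
I(R_C) = V_A / R_C = 33.01/48.3 = 0.6834 mA.
(Check via current divider: I_total = 5.256 mA; share G_k/ΣG = 0.1300 → same result.)

I ≈ 0.683 mA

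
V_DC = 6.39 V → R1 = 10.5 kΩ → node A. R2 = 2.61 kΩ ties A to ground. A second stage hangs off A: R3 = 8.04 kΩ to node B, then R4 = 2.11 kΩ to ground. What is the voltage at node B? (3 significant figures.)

V_B ≈ 0.219 V

Looking into the second stage from A: R3 + R4 = 10.15 kΩ appears in parallel with R2.
Effective lower resistance at A: R2 ‖ 10.15 = 2.076 kΩ.
So V_A = 6.39 × 0.1651 = 1.055 V.
Stage 2 is unloaded, so V_B = V_A · R4/(R3+R4) = 1.055 × 2.11/10.15 = 0.2193 V.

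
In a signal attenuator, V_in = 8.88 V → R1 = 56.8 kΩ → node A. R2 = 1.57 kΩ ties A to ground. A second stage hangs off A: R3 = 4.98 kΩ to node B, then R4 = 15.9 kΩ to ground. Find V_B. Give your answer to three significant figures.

V_B ≈ 0.169 V

Node A sees R2 in parallel with the series input of stage 2, R3 + R4 = 20.88 kΩ.
R2 ‖ (R3+R4) = 1.460 kΩ.
V_A = 8.88 × 1.460/(56.8 + 1.460) = 0.2226 V.
Stage 2 is unloaded, so V_B = V_A · R4/(R3+R4) = 0.2226 × 15.9/20.88 = 0.1695 V.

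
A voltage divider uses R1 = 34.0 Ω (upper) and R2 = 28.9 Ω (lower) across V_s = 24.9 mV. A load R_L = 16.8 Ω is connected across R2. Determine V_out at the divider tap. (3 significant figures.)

V_out ≈ 5.93 mV

R2 ‖ R_L = (28.9 × 16.8)/(28.9 + 16.8) = 10.62 Ω.
Now apply the divider: V_out = 24.9 × 0.2381 = 5.928 mV.
(Unloaded it would be 11.4 mV; the load pulls it down.)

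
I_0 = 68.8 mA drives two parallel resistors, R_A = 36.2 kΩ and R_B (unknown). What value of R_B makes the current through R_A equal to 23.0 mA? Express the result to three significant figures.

The fraction through R_A equals R_B/(R_A+R_B).
With f = 0.3343, R_B = R_A · f/(1−f) = 36.2 × 0.5022 = 18.18 kΩ.

R_B ≈ 18.2 kΩ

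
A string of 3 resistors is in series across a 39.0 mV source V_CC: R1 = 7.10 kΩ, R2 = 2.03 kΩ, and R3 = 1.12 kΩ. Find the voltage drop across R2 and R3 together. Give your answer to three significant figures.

ΣR = 7.10 + 2.03 + 1.12 = 10.25 kΩ.
R_{R2..R3} = 2.03 + 1.12 = 3.150 kΩ.
By the voltage-divider rule, V = 39.0 × 3.150/10.25 = 11.99 mV.

V ≈ 12.0 mV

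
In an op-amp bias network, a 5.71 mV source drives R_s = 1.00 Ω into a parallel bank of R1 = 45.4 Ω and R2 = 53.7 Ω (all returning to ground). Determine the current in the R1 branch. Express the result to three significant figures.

I ≈ 0.121 mA

Combine the parallel branches: R_p = (1/45.4 + 1/53.7)⁻¹ = 24.60 Ω.
Node voltage V_A = V_s · R_p/(R_s + R_p) = 5.71 × 0.9609 = 5.487 mV.
I(R1) = V_A / R1 = 5.487/45.4 = 0.1209 mA.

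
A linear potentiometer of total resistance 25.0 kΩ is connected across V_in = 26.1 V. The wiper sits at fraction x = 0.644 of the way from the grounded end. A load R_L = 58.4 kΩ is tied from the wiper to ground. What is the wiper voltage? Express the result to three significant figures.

V_out ≈ 15.3 V

The pot divides into 8.900 kΩ above the wiper and 16.10 kΩ below.
R_L loads the lower segment: effective lower R = 12.62 kΩ.
Loaded-divider output: V_out = 26.1 × 0.5864 = 15.31 V.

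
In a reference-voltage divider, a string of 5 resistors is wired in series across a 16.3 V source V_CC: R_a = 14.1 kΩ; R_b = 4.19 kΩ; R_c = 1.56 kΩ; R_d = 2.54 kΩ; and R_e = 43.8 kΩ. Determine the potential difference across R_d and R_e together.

ΣR = 14.1 + 4.19 + 1.56 + 2.54 + 43.8 = 66.19 kΩ.
R_{R_d..R_e} = 2.54 + 43.8 = 46.34 kΩ.
Voltage divider: V = V_CC · (46.34 / 66.19) = 16.3 × 0.7001 = 11.41 V.

V ≈ 11.4 V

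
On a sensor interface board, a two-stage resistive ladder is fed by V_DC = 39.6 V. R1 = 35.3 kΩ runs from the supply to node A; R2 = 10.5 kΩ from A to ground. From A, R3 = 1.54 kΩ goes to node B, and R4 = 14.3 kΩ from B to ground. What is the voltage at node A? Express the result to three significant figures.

Looking into the second stage from A: R3 + R4 = 15.84 kΩ appears in parallel with R2.
Effective lower resistance at A: R2 ‖ 15.84 = 6.314 kΩ.
First divider: V_A = V_DC · 6.314/(35.3 + 6.314) = 6.009 V.

V_A ≈ 6.01 V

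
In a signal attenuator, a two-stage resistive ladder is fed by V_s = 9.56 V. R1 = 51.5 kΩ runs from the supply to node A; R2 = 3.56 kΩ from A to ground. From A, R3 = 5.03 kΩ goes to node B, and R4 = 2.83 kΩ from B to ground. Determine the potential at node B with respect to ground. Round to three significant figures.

The second stage (R3 + R4 = 7.860 kΩ) loads node A in parallel with R2.
R2 ‖ (R3+R4) = 2.450 kΩ.
So V_A = 9.56 × 0.04542 = 0.4342 V.
Stage 2 is unloaded, so V_B = V_A · R4/(R3+R4) = 0.4342 × 2.83/7.860 = 0.1563 V.

V_B ≈ 0.156 V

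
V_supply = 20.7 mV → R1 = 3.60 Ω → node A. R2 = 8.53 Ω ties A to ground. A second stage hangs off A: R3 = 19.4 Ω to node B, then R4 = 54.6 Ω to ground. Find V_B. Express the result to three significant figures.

V_B ≈ 10.4 mV

Looking into the second stage from A: R3 + R4 = 74.00 Ω appears in parallel with R2.
Effective lower resistance at A: R2 ‖ 74.00 = 7.648 Ω.
So V_A = 20.7 × 0.6800 = 14.08 mV.
Stage 2 is unloaded, so V_B = V_A · R4/(R3+R4) = 14.08 × 54.6/74.00 = 10.39 mV.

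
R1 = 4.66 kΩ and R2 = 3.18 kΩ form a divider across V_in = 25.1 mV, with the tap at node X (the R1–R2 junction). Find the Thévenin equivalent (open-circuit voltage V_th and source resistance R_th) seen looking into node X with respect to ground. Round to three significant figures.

Open-circuit (no load on X): V_th = V_in · R2/(R1 + R2) = 25.1 × 3.18/(4.660 + 3.18) = 10.18 mV.
Looking into X with the source shorted: R_th = R1·R2/(R1+R2) = 4.660 × 3.18/7.840 = 1.890 kΩ.

V_th ≈ 10.2 mV, R_th ≈ 1.89 kΩ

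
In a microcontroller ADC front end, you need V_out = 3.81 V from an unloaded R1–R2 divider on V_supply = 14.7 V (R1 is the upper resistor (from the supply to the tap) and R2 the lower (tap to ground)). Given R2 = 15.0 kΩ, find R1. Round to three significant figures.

R1 ≈ 42.9 kΩ

Required fraction k = V_out/V_supply = 0.2592.
Rearranging, R1 = R2·(1−k)/k = 15.0 × 2.858 = 42.87 kΩ.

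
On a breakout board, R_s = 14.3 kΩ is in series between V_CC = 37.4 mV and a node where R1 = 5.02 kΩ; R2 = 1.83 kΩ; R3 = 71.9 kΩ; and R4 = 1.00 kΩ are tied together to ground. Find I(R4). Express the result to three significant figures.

Equivalent of the parallel group: R_p = 0.5683 kΩ.
V_A by voltage divider: V_A = 37.4 × 0.5683/(14.3 + 0.5683) = 1.430 mV.
I(R4) = V_A / R4 = 1.430/1.00 = 1.430 µA.

I ≈ 1.43 µA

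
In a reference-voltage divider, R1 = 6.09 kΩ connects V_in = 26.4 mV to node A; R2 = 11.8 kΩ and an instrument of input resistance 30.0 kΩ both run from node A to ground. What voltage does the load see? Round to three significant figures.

First combine the lower leg with the load: R2 ‖ R_L = 8.469 kΩ.
Then V_out = V_in · R2'/(R1 + R2') = 26.4 × 8.469/14.56 = 15.36 mV.
(Unloaded it would be 17.4 mV; the load pulls it down.)

V_out ≈ 15.4 mV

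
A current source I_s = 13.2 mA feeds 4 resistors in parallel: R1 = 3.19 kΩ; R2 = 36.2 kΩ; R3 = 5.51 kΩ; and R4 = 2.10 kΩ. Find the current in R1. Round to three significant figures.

I ≈ 4.14 mA

ΣG = 1/3.19 + 1/36.2 + 1/5.51 + 1/2.10 = 0.9988.
Current divider: I(R1) = I_s · G_k/ΣG = 13.2 × (0.3135/0.9988) = 13.2 × 0.3139 = 4.143 mA.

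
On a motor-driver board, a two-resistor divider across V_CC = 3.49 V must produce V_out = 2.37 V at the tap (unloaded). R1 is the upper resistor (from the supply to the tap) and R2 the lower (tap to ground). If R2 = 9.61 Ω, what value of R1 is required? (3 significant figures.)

R1 ≈ 4.54 Ω

The divider ratio is R2/(R1+R2) = 2.37/3.49 = 0.6791.
R1 = R2·(1/k − 1) = 9.61 × 0.4726 = 4.541 Ω.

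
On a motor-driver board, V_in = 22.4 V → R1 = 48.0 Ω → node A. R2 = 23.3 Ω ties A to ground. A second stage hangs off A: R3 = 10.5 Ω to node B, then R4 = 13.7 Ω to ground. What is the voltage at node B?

Looking into the second stage from A: R3 + R4 = 24.20 Ω appears in parallel with R2.
R2 ‖ (R3+R4) = 11.87 Ω.
First divider: V_A = V_in · 11.87/(48.0 + 11.87) = 4.441 V.
Then the unloaded second divider: V_B = V_A × R4/(R3+R4) = 4.441 × 0.5661 = 2.514 V.

V_B ≈ 2.51 V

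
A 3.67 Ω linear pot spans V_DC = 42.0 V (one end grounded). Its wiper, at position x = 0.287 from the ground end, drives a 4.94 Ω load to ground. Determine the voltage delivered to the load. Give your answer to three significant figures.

Split the track: R_lower = x·R_p = 1.053 Ω, R_upper = (1−x)·R_p = 2.617 Ω.
(x·R_p) ‖ R_L = 0.8682 Ω.
Loaded-divider output: V_out = 42.0 × 0.2491 = 10.46 V.

V_out ≈ 10.5 V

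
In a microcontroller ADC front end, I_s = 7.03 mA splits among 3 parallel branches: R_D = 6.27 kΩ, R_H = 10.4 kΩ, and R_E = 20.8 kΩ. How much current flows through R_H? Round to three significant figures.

Total conductance ΣG = 1/6.27 + 1/10.4 + 1/20.8 = 0.3037 (units of 1/kΩ).
By the current-divider rule, I = I_s · G_k/ΣG = 7.03 × 0.3166 = 2.226 mA.

I ≈ 2.23 mA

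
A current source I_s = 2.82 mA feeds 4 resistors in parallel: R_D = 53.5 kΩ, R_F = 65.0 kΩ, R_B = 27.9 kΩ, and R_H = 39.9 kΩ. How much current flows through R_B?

Conductances: ΣG = 1/53.5 + 1/65.0 + 1/27.9 + 1/39.9 = 0.09498 (1/kΩ).
By the current-divider rule, I = I_s · G_k/ΣG = 2.82 × 0.3774 = 1.064 mA.

I ≈ 1.06 mA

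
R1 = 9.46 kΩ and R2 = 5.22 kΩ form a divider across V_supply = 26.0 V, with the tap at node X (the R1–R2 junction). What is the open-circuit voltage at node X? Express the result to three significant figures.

Open-circuit (no load on X): V_th = V_supply · R2/(R1 + R2) = 26.0 × 5.22/(9.460 + 5.22) = 9.245 V.

V_th ≈ 9.25 V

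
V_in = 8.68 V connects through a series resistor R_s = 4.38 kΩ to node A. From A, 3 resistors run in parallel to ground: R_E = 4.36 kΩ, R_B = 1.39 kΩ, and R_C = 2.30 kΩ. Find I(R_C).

Combine the parallel branches: R_p = (1/4.36 + 1/1.39 + 1/2.30)⁻¹ = 0.7228 kΩ.
V_A by voltage divider: V_A = 8.68 × 0.7228/(4.38 + 0.7228) = 1.229 V.
Branch current I = V_A/R_C = 1.229/2.30 = 0.5345 mA.
(Equivalently: I_total = 1.701 mA, then current-divider fraction G_k/ΣG = 0.3142.)

I ≈ 0.535 mA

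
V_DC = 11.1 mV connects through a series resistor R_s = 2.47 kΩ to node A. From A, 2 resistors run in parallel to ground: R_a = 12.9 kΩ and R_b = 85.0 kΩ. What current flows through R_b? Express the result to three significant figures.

I ≈ 0.107 µA

Equivalent of the parallel group: R_p = 11.20 kΩ.
V_A by voltage divider: V_A = 11.1 × 11.20/(2.47 + 11.20) = 9.094 mV.
I(R_b) = V_A / R_b = 9.094/85.0 = 0.1070 µA.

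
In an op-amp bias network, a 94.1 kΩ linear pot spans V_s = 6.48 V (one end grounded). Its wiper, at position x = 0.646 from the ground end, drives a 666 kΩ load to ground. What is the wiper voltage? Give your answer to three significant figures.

V_out ≈ 4.06 V

Split the track: R_lower = x·R_p = 60.79 kΩ, R_upper = (1−x)·R_p = 33.31 kΩ.
Lower segment in parallel with the load: 60.79 ‖ 666 = 55.70 kΩ.
V_out = 6.48 × 55.70/(33.31 + 55.70) = 4.055 V.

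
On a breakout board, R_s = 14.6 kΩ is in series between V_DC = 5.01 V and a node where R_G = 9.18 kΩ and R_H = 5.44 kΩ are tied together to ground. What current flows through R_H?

Equivalent of the parallel group: R_p = 3.416 kΩ.
Node voltage V_A = V_DC · R_p/(R_s + R_p) = 5.01 × 0.1896 = 0.9499 V.
Branch current I = V_A/R_H = 0.9499/5.44 = 0.1746 mA.
(Equivalently: I_total = 0.2781 mA, then current-divider fraction G_k/ΣG = 0.6279.)

I ≈ 0.175 mA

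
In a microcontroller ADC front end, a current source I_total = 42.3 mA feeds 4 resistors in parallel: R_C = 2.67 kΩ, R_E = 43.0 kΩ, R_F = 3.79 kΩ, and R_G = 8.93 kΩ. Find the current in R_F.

ΣG = 1/2.67 + 1/43.0 + 1/3.79 + 1/8.93 = 0.7736.
Current divider: I(R_F) = I_total · G_k/ΣG = 42.3 × (0.2639/0.7736) = 42.3 × 0.3411 = 14.43 mA.

I ≈ 14.4 mA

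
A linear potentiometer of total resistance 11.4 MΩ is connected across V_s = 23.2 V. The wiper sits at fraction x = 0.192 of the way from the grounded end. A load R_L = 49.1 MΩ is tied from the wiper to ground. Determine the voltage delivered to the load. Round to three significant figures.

Split the track: R_lower = x·R_p = 2.189 MΩ, R_upper = (1−x)·R_p = 9.211 MΩ.
(x·R_p) ‖ R_L = 2.095 MΩ.
Loaded-divider output: V_out = 23.2 × 0.1853 = 4.300 V.
(Unloaded: V_out = x·V_s = 4.45 V.)

V_out ≈ 4.30 V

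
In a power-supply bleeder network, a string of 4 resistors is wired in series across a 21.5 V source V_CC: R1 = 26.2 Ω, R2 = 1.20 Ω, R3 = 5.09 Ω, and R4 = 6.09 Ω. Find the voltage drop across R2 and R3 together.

Series total: ΣR = 26.2 + 1.20 + 5.09 + 6.09 = 38.58 Ω.
R_{R2..R3} = 1.20 + 5.09 = 6.290 Ω.
By the voltage-divider rule, V = 21.5 × 6.290/38.58 = 3.505 V.

V ≈ 3.51 V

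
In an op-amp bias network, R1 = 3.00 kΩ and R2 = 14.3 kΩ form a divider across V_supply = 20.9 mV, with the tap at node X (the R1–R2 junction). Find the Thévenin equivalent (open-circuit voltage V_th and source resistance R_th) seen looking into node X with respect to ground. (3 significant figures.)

Open-circuit (no load on X): V_th = V_supply · R2/(R1 + R2) = 20.9 × 14.3/(3.000 + 14.3) = 17.28 mV.
Looking into X with the source shorted: R_th = R1·R2/(R1+R2) = 3.000 × 14.3/17.30 = 2.480 kΩ.

V_th ≈ 17.3 mV, R_th ≈ 2.48 kΩ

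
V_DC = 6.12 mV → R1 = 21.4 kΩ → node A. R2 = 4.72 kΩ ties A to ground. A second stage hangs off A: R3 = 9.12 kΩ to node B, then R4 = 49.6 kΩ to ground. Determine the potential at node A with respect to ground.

The second stage (R3 + R4 = 58.72 kΩ) loads node A in parallel with R2.
R2 ‖ (R3+R4) = 4.369 kΩ.
First divider: V_A = V_DC · 4.369/(21.4 + 4.369) = 1.038 mV.

V_A ≈ 1.04 mV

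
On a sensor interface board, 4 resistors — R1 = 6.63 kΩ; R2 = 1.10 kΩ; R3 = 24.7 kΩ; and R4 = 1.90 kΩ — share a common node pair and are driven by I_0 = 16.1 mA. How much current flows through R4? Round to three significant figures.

I ≈ 5.21 mA

Conductances: ΣG = 1/6.63 + 1/1.10 + 1/24.7 + 1/1.90 = 1.627 (1/kΩ).
By the current-divider rule, I = I_0 · G_k/ΣG = 16.1 × 0.3235 = 5.209 mA.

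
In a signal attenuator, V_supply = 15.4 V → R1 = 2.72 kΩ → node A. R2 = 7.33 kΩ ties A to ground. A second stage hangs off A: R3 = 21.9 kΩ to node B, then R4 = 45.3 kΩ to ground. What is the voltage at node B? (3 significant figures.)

Looking into the second stage from A: R3 + R4 = 67.20 kΩ appears in parallel with R2.
Effective lower resistance at A: R2 ‖ 67.20 = 6.609 kΩ.
First divider: V_A = V_supply · 6.609/(2.72 + 6.609) = 10.91 V.
Then the unloaded second divider: V_B = V_A × R4/(R3+R4) = 10.91 × 0.6741 = 7.354 V.

V_B ≈ 7.35 V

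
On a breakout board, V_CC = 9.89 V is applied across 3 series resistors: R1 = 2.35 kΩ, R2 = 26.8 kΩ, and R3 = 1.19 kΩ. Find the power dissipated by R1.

P ≈ 0.250 mW

ΣR = 30.34 kΩ → I = 9.89/30.34 = 0.3260 mA.
P = I²R = 0.1063 × 2.35 = 0.2497 mW.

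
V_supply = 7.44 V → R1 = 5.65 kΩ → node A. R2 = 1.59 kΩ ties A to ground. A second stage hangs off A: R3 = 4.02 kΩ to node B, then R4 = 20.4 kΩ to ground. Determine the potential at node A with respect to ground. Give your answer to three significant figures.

V_A ≈ 1.55 V

Node A sees R2 in parallel with the series input of stage 2, R3 + R4 = 24.42 kΩ.
R2 ‖ (R3+R4) = 1.493 kΩ.
V_A = 7.44 × 1.493/(5.65 + 1.493) = 1.555 V.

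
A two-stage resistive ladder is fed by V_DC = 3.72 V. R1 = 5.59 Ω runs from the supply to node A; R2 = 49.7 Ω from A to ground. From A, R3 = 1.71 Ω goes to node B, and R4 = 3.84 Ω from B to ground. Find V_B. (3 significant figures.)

The second stage (R3 + R4 = 5.550 Ω) loads node A in parallel with R2.
Effective lower resistance at A: R2 ‖ 5.550 = 4.992 Ω.
First divider: V_A = V_DC · 4.992/(5.59 + 4.992) = 1.755 V.
V_B = V_A × 0.6919 = 1.214 V.

V_B ≈ 1.21 V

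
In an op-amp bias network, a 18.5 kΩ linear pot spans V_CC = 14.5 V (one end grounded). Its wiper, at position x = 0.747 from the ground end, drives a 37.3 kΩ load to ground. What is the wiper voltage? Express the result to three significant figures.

V_out ≈ 9.90 V

The pot divides into 4.681 kΩ above the wiper and 13.82 kΩ below.
Lower segment in parallel with the load: 13.82 ‖ 37.3 = 10.08 kΩ.
V_out = 14.5 × 10.08/(4.681 + 10.08) = 9.903 V.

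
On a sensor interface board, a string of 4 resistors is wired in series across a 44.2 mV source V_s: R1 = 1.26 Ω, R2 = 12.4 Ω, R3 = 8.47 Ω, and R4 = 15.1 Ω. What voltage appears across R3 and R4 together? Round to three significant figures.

Total series resistance ΣR = 1.26 + 12.4 + 8.47 + 15.1 = 37.23 Ω.
R_{R3..R4} = 8.47 + 15.1 = 23.57 Ω.
V = V_s · R/ΣR = 44.2 × 0.6331 = 27.98 mV.

V ≈ 28.0 mV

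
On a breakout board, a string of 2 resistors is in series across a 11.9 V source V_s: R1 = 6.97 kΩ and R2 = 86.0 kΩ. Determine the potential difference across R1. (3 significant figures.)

ΣR = 6.97 + 86.0 = 92.97 kΩ.
V = V_s · R/ΣR = 11.9 × 0.07497 = 0.8921 V.

V ≈ 0.892 V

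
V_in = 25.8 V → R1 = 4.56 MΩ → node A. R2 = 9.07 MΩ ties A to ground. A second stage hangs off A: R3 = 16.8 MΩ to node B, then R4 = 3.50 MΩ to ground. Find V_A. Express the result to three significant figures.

V_A ≈ 14.9 V

The second stage (R3 + R4 = 20.30 MΩ) loads node A in parallel with R2.
R2 ‖ (R3+R4) = 6.269 MΩ.
V_A = 25.8 × 6.269/(4.56 + 6.269) = 14.94 V.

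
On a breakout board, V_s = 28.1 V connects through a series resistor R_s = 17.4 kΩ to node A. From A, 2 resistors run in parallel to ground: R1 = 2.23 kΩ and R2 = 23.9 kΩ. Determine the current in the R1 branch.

Combine the parallel branches: R_p = (1/2.23 + 1/23.9)⁻¹ = 2.040 kΩ.
V_A by voltage divider: V_A = 28.1 × 2.040/(17.4 + 2.040) = 2.948 V.
I(R1) = V_A / R1 = 2.948/2.23 = 1.322 mA.
(Check via current divider: I_total = 1.445 mA; share G_k/ΣG = 0.9147 → same result.)

I ≈ 1.32 mA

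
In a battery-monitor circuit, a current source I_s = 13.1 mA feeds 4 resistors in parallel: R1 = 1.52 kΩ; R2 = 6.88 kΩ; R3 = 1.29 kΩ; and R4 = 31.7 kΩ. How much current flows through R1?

Total conductance ΣG = 1/1.52 + 1/6.88 + 1/1.29 + 1/31.7 = 1.610 (units of 1/kΩ).
By the current-divider rule, I = I_s · G_k/ΣG = 13.1 × 0.4086 = 5.353 mA.

I ≈ 5.35 mA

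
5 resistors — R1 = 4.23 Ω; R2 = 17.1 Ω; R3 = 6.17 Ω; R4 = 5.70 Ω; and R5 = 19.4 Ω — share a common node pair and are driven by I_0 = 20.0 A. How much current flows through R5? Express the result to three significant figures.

I ≈ 1.51 A

ΣG = 1/4.23 + 1/17.1 + 1/6.17 + 1/5.70 + 1/19.4 = 0.6839.
R5 takes the fraction G_k/ΣG = 0.05155/0.6839 = 0.07537, so I = 20.0 × 0.07537 = 1.507 A.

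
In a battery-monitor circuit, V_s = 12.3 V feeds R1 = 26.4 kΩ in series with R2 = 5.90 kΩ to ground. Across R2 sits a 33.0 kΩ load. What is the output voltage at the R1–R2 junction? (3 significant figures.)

R2 ‖ R_L = (5.90 × 33.0)/(5.90 + 33.0) = 5.005 kΩ.
Now apply the divider: V_out = 12.3 × 0.1594 = 1.960 V.

V_out ≈ 1.96 V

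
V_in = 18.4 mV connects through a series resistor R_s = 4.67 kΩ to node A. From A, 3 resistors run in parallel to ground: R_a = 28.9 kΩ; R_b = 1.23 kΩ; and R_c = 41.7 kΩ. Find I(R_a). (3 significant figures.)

Parallel bank: R_p = 1/(1/28.9 + 1/1.23 + 1/41.7) = 1.147 kΩ.
V_A = 18.4 × 1.147/5.817 = 3.629 mV.
Branch current I = V_A/R_a = 3.629/28.9 = 0.1256 µA.

I ≈ 0.126 µA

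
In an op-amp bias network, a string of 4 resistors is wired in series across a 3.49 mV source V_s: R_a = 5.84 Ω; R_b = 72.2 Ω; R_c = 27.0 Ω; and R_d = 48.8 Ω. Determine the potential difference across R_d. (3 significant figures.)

Series total: ΣR = 5.84 + 72.2 + 27.0 + 48.8 = 153.8 Ω.
By the voltage-divider rule, V = 3.49 × 48.80/153.8 = 1.107 mV.

V ≈ 1.11 mV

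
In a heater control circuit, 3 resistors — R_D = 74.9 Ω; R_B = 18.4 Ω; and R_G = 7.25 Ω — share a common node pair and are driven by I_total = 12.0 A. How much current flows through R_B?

I ≈ 3.17 A

Conductances: ΣG = 1/74.9 + 1/18.4 + 1/7.25 = 0.2056 (1/Ω).
By the current-divider rule, I = I_total · G_k/ΣG = 12.0 × 0.2643 = 3.172 A.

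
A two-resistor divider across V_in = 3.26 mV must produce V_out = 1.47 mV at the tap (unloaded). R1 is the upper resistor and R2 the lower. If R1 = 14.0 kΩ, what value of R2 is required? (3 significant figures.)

Required fraction k = V_out/V_in = 0.4509.
R2 = R1 · 0.4509/(1 − 0.4509) = 11.50 kΩ.

R2 ≈ 11.5 kΩ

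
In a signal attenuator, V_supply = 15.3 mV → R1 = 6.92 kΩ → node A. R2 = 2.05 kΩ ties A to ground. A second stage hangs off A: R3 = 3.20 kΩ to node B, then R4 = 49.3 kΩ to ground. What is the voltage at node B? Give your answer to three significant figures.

Looking into the second stage from A: R3 + R4 = 52.50 kΩ appears in parallel with R2.
R2 ‖ (R3+R4) = 1.973 kΩ.
V_A = 15.3 × 1.973/(6.92 + 1.973) = 3.394 mV.
Then the unloaded second divider: V_B = V_A × R4/(R3+R4) = 3.394 × 0.9390 = 3.188 mV.

V_B ≈ 3.19 mV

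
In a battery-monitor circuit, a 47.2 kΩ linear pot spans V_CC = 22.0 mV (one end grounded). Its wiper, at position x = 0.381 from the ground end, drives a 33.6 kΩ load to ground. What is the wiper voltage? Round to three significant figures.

Split the track: R_lower = x·R_p = 17.98 kΩ, R_upper = (1−x)·R_p = 29.22 kΩ.
Lower segment in parallel with the load: 17.98 ‖ 33.6 = 11.71 kΩ.
Loaded-divider output: V_out = 22.0 × 0.2862 = 6.296 mV.
(Unloaded: V_out = x·V_CC = 8.38 mV.)

V_out ≈ 6.30 mV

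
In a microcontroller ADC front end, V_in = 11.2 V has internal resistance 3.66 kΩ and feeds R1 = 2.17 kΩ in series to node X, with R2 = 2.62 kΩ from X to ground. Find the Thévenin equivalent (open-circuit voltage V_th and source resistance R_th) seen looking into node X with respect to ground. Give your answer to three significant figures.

V_th ≈ 3.47 V, R_th ≈ 1.81 kΩ

R1' = 3.66 + 2.17 = 5.830 kΩ (source resistance + R1).
With X open, the divider is unloaded: V_th = 11.2 × 2.62/8.450 = 3.473 V.
Zeroing V_in shorts the top of R1' to ground, so R_th = R1' ‖ R2 = 1.808 kΩ.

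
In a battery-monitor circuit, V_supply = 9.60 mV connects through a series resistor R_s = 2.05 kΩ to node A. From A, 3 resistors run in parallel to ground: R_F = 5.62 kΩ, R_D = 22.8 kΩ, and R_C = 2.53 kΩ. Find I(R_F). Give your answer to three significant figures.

Equivalent of the parallel group: R_p = 1.621 kΩ.
V_A by voltage divider: V_A = 9.60 × 1.621/(2.05 + 1.621) = 4.238 mV.
Branch current I = V_A/R_F = 4.238/5.62 = 0.7542 µA.

I ≈ 0.754 µA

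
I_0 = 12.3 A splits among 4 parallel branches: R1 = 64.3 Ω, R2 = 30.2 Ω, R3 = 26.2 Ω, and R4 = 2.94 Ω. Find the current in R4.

Total conductance ΣG = 1/64.3 + 1/30.2 + 1/26.2 + 1/2.94 = 0.4270 (units of 1/Ω).
R4 takes the fraction G_k/ΣG = 0.3401/0.4270 = 0.7966, so I = 12.3 × 0.7966 = 9.799 A.

I ≈ 9.80 A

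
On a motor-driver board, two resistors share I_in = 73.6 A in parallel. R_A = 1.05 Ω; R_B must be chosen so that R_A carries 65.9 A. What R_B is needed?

R_B ≈ 8.99 Ω

In a two-way split, I_A/I_in = R_B/(R_A + R_B).
With f = 0.8954, R_B = R_A · f/(1−f) = 1.05 × 8.558 = 8.986 Ω.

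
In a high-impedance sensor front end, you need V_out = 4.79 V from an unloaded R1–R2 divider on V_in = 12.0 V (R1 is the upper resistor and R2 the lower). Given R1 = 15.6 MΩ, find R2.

R2 ≈ 10.4 MΩ

Required fraction k = V_out/V_in = 0.3992.
So R2 = R1 · V_out/(V_in − V_out) = 15.6 × 4.79/(12.0 − 4.79) = 15.6 × 0.6644 = 10.36 MΩ.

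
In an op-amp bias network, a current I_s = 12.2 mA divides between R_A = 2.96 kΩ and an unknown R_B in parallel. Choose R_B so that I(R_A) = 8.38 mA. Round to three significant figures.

R_B ≈ 6.49 kΩ

The fraction through R_A equals R_B/(R_A+R_B).
With f = 0.6869, R_B = R_A · f/(1−f) = 2.96 × 2.194 = 6.493 kΩ.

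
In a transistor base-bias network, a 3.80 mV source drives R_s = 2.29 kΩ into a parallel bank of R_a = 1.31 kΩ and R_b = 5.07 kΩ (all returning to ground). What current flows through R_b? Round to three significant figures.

I ≈ 0.234 µA

Equivalent of the parallel group: R_p = 1.041 kΩ.
V_A = 3.80 × 1.041/3.331 = 1.188 mV.
I(R_b) = V_A / R_b = 1.188/5.07 = 0.2342 µA.
(Equivalently: I_total = 1.141 µA, then current-divider fraction G_k/ΣG = 0.2053.)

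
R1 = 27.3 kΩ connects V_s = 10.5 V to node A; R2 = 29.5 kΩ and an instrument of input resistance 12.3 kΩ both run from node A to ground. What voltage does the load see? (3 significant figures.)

First combine the lower leg with the load: R2 ‖ R_L = 8.681 kΩ.
Then V_out = V_s · R2'/(R1 + R2') = 10.5 × 8.681/35.98 = 2.533 V.

V_out ≈ 2.53 V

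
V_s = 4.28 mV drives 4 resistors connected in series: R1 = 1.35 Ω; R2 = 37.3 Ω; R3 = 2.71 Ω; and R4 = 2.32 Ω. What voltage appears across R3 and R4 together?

V ≈ 0.493 mV

Series total: ΣR = 1.35 + 37.3 + 2.71 + 2.32 = 43.68 Ω.
R_{R3..R4} = 2.71 + 2.32 = 5.030 Ω.
By the voltage-divider rule, V = 4.28 × 5.030/43.68 = 0.4929 mV.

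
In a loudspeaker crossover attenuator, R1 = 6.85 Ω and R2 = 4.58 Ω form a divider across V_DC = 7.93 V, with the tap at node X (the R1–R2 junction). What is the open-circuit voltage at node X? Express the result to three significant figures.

V_th ≈ 3.18 V

V_th is the unloaded tap voltage: V_DC · R2/(R1+R2) = 7.93 × 0.4007 = 3.178 V.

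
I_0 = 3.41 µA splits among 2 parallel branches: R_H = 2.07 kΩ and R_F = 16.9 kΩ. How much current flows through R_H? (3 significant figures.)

Two-branch current divider: I_k = I_0 · R_other/(R_1 + R_2).
I(R_H) = 3.41 × 16.9/(2.07 + 16.9) = 3.41 × 0.8909 = 3.038 µA.

I ≈ 3.04 µA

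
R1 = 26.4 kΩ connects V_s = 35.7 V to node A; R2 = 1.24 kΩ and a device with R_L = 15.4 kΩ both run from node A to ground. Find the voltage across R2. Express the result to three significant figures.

V_out ≈ 1.49 V

First combine the lower leg with the load: R2 ‖ R_L = 1.148 kΩ.
Now apply the divider: V_out = 35.7 × 0.04166 = 1.487 V.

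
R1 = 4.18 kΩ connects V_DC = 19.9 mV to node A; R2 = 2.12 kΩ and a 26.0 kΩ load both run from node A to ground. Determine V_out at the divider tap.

The load sits in parallel with R2, giving an effective lower resistance R2' = R2·R_L/(R2+R_L) = 1.960 kΩ.
Then V_out = V_DC · R2'/(R1 + R2') = 19.9 × 1.960/6.140 = 6.353 mV.
(Unloaded it would be 6.70 mV; the load pulls it down.)

V_out ≈ 6.35 mV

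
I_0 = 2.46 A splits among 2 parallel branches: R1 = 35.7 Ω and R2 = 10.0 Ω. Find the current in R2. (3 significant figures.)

I ≈ 1.92 A

Two-branch current divider: I_k = I_0 · R_other/(R_1 + R_2).
I(R2) = 2.46 × 35.7/(35.7 + 10.0) = 2.46 × 0.7812 = 1.922 A.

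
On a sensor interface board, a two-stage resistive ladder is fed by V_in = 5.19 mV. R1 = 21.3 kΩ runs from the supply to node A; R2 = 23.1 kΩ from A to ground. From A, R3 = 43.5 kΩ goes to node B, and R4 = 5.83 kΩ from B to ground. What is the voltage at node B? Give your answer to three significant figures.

Node A sees R2 in parallel with the series input of stage 2, R3 + R4 = 49.33 kΩ.
Effective lower resistance at A: R2 ‖ 49.33 = 15.73 kΩ.
V_A = 5.19 × 15.73/(21.3 + 15.73) = 2.205 mV.
V_B = V_A × 0.1182 = 0.2606 mV.

V_B ≈ 0.261 mV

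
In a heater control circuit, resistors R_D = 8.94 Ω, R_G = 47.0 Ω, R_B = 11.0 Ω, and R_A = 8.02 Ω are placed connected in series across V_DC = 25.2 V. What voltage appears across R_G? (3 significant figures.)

V ≈ 15.8 V

Total series resistance ΣR = 8.94 + 47.0 + 11.0 + 8.02 = 74.96 Ω.
V = V_DC · R/ΣR = 25.2 × 0.6270 = 15.80 V.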